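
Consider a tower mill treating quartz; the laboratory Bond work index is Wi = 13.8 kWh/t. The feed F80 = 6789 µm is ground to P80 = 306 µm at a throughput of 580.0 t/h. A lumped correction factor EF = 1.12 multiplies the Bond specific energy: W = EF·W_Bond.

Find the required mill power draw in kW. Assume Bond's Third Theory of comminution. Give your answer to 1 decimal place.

Bond: W = 10·Wi·(1/√P80 − 1/√F80)
W = 10·13.8·(1/√306 − 1/√6789) = 10·13.8·(0.045030) = 6.2141 kWh/t
W_actual = 1.12 × 6.2141 = 6.9598 kWh/t
Power = W × throughput = 6.9598 kWh/t × 580.0 t/h = 4036.7 kW

P = 4036.7 kW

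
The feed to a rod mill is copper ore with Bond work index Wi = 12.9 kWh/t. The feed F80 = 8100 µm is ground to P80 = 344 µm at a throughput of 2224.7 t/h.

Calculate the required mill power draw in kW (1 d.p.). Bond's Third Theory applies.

W = 10·Wi·(P80^(-½) − F80^(-½))
W = 10·12.9·(1/√344 − 1/√8100) = 10·12.9·(0.042805) = 5.5219 kWh/t
Mill draw = 5.5219 × 2224.7 = 12284.5 kW

P = 12284.5 kW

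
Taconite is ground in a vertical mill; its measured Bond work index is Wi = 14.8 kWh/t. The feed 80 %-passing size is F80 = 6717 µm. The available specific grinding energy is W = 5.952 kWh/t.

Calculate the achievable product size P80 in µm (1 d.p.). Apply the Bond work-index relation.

P80 = 364.0 µm

Bond: W = 10·Wi·(1/√P80 − 1/√F80)
P80^-0.5 = F80^-0.5 + W/(10 Wi)
  = 5.9520/(10·14.8) + 1/√6717 = 0.040216 + 0.012201 = 0.052418
P80 = (1/0.052418)² = 19.0775² = 363.95 µm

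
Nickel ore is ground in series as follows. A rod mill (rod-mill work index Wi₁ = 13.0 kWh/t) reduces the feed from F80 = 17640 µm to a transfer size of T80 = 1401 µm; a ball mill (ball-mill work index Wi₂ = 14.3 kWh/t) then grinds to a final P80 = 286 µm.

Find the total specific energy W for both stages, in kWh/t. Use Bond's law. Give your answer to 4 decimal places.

W = 7.1297 kWh/t

Bond:  W = 10 Wi (1/√P − 1/√F)
Stage 1 (17640→1401 µm, Wi₁=13.0): W₁ = 10·13.0·(0.026717 − 0.007529) = 2.4944 kWh/t
Stage 2 (1401→286 µm, Wi₂=14.3): W₂ = 10·14.3·(0.059131 − 0.026717) = 4.6353 kWh/t
W = W₁ + W₂ = 2.4944 + 4.6353 = 7.1297 kWh/t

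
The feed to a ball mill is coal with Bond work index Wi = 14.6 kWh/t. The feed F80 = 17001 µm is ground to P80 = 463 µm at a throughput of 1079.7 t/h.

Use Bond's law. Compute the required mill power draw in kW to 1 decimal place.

W = 10 Wi / √P80 − 10 Wi / √F80
W = 10·14.6·(1/√463 − 1/√17001) = 10·14.6·(0.038805) = 5.6655 kWh/t
Power = W × throughput = 5.6655 kWh/t × 1079.7 t/h = 6117.0 kW

P = 6117.0 kW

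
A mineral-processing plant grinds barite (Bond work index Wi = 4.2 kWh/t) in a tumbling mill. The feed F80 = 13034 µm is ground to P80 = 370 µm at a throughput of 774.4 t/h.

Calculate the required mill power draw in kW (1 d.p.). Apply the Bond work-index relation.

W = 10·Wi·[P80^(−½) − F80^(−½)]
W = 10·4.2·(1/√370 − 1/√13034) = 10·4.2·(0.043228) = 1.8156 kWh/t
Mill draw = 1.8156 × 774.4 = 1406.0 kW

P = 1406.0 kW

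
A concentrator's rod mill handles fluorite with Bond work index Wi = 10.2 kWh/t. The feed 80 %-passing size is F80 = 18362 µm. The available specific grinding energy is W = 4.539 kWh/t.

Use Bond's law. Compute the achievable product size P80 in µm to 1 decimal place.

P80 = 371.5 µm

W = 10 Wi (1/√P80 − 1/√F80)  [Bond]
1/√P80 = 1/√F80 + W/(10·Wi)
  = 4.5390/(10·10.2) + 1/√18362 = 0.044500 + 0.007380 = 0.051880
P80 = (1/0.051880)² = 19.2754² = 371.54 µm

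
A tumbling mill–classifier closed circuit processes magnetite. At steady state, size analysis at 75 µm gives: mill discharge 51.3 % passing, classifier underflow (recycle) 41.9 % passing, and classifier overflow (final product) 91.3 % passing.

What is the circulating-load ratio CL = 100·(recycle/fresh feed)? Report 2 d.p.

CL = 425.53 %

Mass balance on the −75 µm fraction:
Fd + Rd = Ru + Fo ⇒ R/F = (o−d)/(d−u)
r = (91.3 − 51.3)/(51.3 − 41.9) = 40.0/9.4 = 4.2553
CL = 100·r = 425.53 %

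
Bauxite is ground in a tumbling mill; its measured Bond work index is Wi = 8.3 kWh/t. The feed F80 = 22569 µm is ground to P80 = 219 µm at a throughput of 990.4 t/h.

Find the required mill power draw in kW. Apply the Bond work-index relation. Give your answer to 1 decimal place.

W = 10·Wi·[P80^(−½) − F80^(−½)]
W = 10·8.3·(1/√219 − 1/√22569) = 10·8.3·(0.060917) = 5.0561 kWh/t
P = W·T = 5.0561·990.4 = 5007.6 kW

P = 5007.6 kW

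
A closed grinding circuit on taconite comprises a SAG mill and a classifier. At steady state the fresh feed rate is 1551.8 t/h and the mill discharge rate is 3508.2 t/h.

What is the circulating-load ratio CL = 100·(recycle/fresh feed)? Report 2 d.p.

CL = 126.07 %

M = F + R at steady state, so:
R = M − F = 3508.2 − 1551.8 = 1956.4 t/h
CL = 100·R/F = 100·1956.4/1551.8 = 126.07 %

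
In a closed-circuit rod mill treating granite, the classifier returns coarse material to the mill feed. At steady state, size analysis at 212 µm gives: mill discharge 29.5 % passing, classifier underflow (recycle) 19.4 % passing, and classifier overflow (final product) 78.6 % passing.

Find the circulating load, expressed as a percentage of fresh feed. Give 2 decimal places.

Two-product formula at 212 µm:
(1+r)d = ru + o → r = (o−d)/(d−u)
r = (78.6 − 29.5)/(29.5 − 19.4) = 49.1/10.1 = 4.8614
CL = 100·r = 486.14 %

CL = 486.14 %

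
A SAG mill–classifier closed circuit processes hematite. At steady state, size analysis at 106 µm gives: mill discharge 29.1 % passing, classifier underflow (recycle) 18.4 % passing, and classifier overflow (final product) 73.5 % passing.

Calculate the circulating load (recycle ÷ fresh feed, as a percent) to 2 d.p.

CL = 414.95 %

Classifier node, passing 106 µm:
(1+r)·d = r·u + o ⇒ r = (o−d)/(d−u)
r = (73.5 − 29.1)/(29.1 − 18.4) = 44.4/10.7 = 4.1495
CL = 100·r = 414.95 %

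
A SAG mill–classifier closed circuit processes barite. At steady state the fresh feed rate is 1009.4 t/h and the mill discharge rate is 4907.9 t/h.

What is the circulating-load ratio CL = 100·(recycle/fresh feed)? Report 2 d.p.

CL = 386.22 %

M = F + R at steady state, so:
R = M − F = 4907.9 − 1009.4 = 3898.5 t/h
CL = 100·R/F = 100·3898.5/1009.4 = 386.22 %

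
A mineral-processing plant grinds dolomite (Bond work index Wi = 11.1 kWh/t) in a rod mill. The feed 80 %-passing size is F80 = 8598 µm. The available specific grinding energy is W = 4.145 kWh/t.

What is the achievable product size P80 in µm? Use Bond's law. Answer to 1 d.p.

P80 = 431.7 µm

W_Bond = 10·Wi·(1/√P₈₀ − 1/√F₈₀)
⇒ 1/√P80 = W/(10 Wi) + 1/√F80
  = 4.1450/(10·11.1) + 1/√8598 = 0.037342 + 0.010785 = 0.048127
P80 = (1/0.048127)² = 20.7784² = 431.74 µm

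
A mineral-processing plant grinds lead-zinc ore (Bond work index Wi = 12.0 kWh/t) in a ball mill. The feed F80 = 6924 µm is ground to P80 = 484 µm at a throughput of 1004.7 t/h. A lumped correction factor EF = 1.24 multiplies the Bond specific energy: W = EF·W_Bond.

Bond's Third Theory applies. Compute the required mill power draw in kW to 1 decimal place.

W = 10 Wi / √P80 − 10 Wi / √F80
W = 10·12.0·(1/√484 − 1/√6924) = 10·12.0·(0.033437) = 4.0124 kWh/t
W_actual = 1.24 × 4.0124 = 4.9754 kWh/t
Power = W × throughput = 4.9754 kWh/t × 1004.7 t/h = 4998.8 kW

P = 4998.8 kW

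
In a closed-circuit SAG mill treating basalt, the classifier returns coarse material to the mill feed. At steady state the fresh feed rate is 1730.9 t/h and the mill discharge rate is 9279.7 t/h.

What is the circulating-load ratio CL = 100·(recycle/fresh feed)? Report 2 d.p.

M = F + R at steady state, so:
R = M − F = 9279.7 − 1730.9 = 7548.8 t/h
CL = 100·R/F = 100·7548.8/1730.9 = 436.12 %

CL = 436.12 %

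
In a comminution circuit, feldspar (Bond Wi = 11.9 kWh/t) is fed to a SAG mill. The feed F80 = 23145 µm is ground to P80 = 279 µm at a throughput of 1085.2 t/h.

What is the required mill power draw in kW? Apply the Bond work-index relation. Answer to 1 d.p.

P = 6882.5 kW

Bond:  W = 10 Wi (1/√P − 1/√F)
W = 10·11.9·(1/√279 − 1/√23145) = 10·11.9·(0.053295) = 6.3421 kWh/t
P_mill = W·ṁ = 6.3421·1085.2 = 6882.5 kW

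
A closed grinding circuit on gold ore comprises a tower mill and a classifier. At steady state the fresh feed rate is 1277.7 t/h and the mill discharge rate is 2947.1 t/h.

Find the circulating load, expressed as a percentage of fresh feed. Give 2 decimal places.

CL = 130.66 %

Mill node: discharge = fresh + recycle.
R = M − F = 2947.1 − 1277.7 = 1669.4 t/h
CL = 100·R/F = 100·1669.4/1277.7 = 130.66 %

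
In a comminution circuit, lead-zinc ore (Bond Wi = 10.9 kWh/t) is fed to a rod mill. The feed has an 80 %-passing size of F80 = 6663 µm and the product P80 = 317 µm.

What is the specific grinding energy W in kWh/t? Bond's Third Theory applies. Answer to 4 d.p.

W = 4.7867 kWh/t

W = 10 Wi (1/√P80 − 1/√F80)  [Bond]
1/√317 = 0.056166;  1/√6663 = 0.012251
W = 10·10.9·(0.056166 − 0.012251) = 4.7867 kWh/t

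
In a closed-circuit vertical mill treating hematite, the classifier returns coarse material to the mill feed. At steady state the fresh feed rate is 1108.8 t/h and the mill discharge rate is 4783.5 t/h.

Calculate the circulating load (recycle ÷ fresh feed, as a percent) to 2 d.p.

CL = 331.41 %

M = F + R at steady state, so:
R = M − F = 4783.5 − 1108.8 = 3674.7 t/h
CL = 100·R/F = 100·3674.7/1108.8 = 331.41 %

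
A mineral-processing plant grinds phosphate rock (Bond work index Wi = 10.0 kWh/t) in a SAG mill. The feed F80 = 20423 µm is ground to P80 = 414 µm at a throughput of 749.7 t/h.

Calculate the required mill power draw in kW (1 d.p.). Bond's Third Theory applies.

W_Bond = 10·Wi·(1/√P₈₀ − 1/√F₈₀)
W = 10·10.0·(1/√414 − 1/√20423) = 10·10.0·(0.042150) = 4.2150 kWh/t
P = W·T = 4.2150·749.7 = 3160.0 kW

P = 3160.0 kW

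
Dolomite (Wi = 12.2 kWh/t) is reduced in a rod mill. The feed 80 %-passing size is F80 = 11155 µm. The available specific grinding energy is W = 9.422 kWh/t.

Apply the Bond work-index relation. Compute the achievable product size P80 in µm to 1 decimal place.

P80 = 133.0 µm

Bond: W = 10·Wi·(1/√P80 − 1/√F80)
P80^(−½) = W/(10 Wi) + F80^(−½)
  = 9.4220/(10·12.2) + 1/√11155 = 0.077230 + 0.009468 = 0.086698
P80 = (1/0.086698)² = 11.5343² = 133.04 µm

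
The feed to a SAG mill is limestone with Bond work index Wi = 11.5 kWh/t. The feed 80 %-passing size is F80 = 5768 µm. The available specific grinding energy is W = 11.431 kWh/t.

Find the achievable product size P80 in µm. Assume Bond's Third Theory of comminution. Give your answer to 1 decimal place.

W = 10·Wi·[P80^(−½) − F80^(−½)]
P80^(−½) = W/(10 Wi) + F80^(−½)
  = 11.4310/(10·11.5) + 1/√5768 = 0.099400 + 0.013167 = 0.112567
P80 = (1/0.112567)² = 8.8836² = 78.92 µm

P80 = 78.9 µm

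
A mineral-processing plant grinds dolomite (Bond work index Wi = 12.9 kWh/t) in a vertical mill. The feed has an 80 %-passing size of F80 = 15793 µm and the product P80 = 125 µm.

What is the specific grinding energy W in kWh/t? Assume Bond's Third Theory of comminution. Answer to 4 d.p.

W = 10 Wi / √P80 − 10 Wi / √F80
1/√125 = 0.089443;  1/√15793 = 0.007957
W = 10·12.9·(0.089443 − 0.007957) = 10.5116 kWh/t

W = 10.5116 kWh/t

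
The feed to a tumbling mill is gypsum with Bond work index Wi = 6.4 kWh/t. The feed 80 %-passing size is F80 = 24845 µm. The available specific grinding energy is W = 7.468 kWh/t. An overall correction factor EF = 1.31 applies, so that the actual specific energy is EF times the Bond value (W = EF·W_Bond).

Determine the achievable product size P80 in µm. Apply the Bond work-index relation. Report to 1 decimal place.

W = 10 Wi / √P80 − 10 Wi / √F80
W_Bond = W / EF = 7.468 / 1.31 = 5.7008 kWh/t
1/√P80 = 1/√F80 + W_Bond/(10·Wi)
  = 5.7008/(10·6.4) + 1/√24845 = 0.089074 + 0.006344 = 0.095419
P80 = (1/0.095419)² = 10.4801² = 109.83 µm

P80 = 109.8 µm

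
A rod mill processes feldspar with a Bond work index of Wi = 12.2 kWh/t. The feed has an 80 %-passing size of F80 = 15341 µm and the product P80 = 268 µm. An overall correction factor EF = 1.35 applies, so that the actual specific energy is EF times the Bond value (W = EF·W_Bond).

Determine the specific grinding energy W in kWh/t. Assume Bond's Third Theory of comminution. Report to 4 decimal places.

W = 10·Wi·[P80^(−½) − F80^(−½)]
1/√268 = 0.061085;  1/√15341 = 0.008074
W = 10·12.2·(0.061085 − 0.008074) = 6.4673 kWh/t
Apply correction: 6.4673 × 1.35 = 8.7309 kWh/t

W = 8.7309 kWh/t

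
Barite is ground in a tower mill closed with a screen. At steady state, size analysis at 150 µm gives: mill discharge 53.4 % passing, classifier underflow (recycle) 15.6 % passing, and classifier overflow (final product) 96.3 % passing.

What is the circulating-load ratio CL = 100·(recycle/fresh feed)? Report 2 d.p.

Mass balance on the −150 µm fraction:
(1+r)d = ru + o → r = (o−d)/(d−u)
r = (96.3 − 53.4)/(53.4 − 15.6) = 42.9/37.8 = 1.1349
CL = 100·r = 113.49 %

CL = 113.49 %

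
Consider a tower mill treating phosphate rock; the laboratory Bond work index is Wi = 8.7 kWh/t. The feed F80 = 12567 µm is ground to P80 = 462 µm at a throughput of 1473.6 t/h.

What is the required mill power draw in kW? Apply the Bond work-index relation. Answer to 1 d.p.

W = 10·Wi·[P80^(−½) − F80^(−½)]
W = 10·8.7·(1/√462 − 1/√12567) = 10·8.7·(0.037604) = 3.2715 kWh/t
Power = W × throughput = 3.2715 kWh/t × 1473.6 t/h = 4820.9 kW

P = 4820.9 kW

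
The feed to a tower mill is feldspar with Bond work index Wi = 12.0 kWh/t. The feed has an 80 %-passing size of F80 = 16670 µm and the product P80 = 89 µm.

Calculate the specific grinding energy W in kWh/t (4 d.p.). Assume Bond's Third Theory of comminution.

W = 11.7906 kWh/t

Bond:  W = 10 Wi (1/√P − 1/√F)
1/√89 = 0.106000;  1/√16670 = 0.007745
W = 10·12.0·(0.106000 − 0.007745) = 11.7906 kWh/t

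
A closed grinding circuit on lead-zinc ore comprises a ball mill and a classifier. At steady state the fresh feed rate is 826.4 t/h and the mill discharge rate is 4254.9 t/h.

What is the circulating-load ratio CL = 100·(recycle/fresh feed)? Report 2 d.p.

CL = 414.87 %

Steady state: M = F + R.
R = M − F = 4254.9 − 826.4 = 3428.5 t/h
CL = 100·R/F = 100·3428.5/826.4 = 414.87 %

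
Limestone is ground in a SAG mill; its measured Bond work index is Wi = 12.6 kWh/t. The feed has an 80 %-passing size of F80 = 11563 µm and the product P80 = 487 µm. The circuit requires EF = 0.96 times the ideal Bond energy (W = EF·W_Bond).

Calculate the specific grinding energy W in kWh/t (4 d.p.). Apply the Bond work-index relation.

Bond:  W = 10 Wi (1/√P − 1/√F)
1/√487 = 0.045314;  1/√11563 = 0.009300
W = 10·12.6·(0.045314 − 0.009300) = 4.5379 kWh/t
With EF = 0.96: W = 4.5379·0.96 = 4.3563 kWh/t

W = 4.3563 kWh/t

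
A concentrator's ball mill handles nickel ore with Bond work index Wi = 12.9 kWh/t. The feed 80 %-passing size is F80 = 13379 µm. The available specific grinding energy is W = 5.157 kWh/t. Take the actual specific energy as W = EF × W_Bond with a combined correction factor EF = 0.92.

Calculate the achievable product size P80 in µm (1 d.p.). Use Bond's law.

P80 = 368.4 µm

Bond: W = 10·Wi·(1/√P80 − 1/√F80)
W_Bond = W / EF = 5.157 / 0.92 = 5.6054 kWh/t
⇒ 1/√P80 = W_Bond/(10 Wi) + 1/√F80
  = 5.6054/(10·12.9) + 1/√13379 = 0.043453 + 0.008645 = 0.052098
P80 = (1/0.052098)² = 19.1944² = 368.43 µm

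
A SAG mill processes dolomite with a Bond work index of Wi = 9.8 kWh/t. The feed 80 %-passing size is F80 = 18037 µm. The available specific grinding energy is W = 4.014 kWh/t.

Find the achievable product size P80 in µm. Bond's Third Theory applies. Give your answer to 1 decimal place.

W_Bond = 10·Wi·(1/√P₈₀ − 1/√F₈₀)
⇒ 1/√P80 = W/(10 Wi) + 1/√F80
  = 4.0140/(10·9.8) + 1/√18037 = 0.040959 + 0.007446 = 0.048405
P80 = (1/0.048405)² = 20.6590² = 426.79 µm

P80 = 426.8 µm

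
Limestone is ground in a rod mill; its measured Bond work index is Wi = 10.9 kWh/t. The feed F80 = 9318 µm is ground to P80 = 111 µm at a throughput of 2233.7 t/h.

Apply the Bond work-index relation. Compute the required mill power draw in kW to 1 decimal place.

P = 20587.2 kW

W = 10·Wi·[P80^(−½) − F80^(−½)]
W = 10·10.9·(1/√111 − 1/√9318) = 10·10.9·(0.084556) = 9.2166 kWh/t
Power = W × throughput = 9.2166 kWh/t × 2233.7 t/h = 20587.2 kW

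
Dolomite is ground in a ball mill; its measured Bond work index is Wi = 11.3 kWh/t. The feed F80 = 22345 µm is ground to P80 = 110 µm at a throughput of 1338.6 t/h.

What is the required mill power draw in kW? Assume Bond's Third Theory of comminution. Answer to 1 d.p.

W = 10·Wi·[P80^(−½) − F80^(−½)]
W = 10·11.3·(1/√110 − 1/√22345) = 10·11.3·(0.088657) = 10.0182 kWh/t
P_mill = W·ṁ = 10.0182·1338.6 = 13410.3 kW

P = 13410.3 kW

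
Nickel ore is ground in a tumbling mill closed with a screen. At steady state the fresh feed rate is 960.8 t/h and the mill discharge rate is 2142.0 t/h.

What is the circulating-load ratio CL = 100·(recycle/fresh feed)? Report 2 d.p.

Steady state: M = F + R.
R = M − F = 2142.0 − 960.8 = 1181.2 t/h
CL = 100·R/F = 100·1181.2/960.8 = 122.94 %

CL = 122.94 %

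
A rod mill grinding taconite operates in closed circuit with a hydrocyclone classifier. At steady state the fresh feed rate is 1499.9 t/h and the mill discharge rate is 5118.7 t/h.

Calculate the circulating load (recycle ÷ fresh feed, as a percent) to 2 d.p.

CL = 241.27 %

Mill node: discharge = fresh + recycle.
R = M − F = 5118.7 − 1499.9 = 3618.8 t/h
CL = 100·R/F = 100·3618.8/1499.9 = 241.27 %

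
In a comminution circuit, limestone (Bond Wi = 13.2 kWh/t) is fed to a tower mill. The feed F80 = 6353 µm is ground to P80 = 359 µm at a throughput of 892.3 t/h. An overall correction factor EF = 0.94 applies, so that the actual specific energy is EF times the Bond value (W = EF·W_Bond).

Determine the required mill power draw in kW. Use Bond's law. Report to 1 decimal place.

P = 4454.3 kW

W = 10 Wi / √P80 − 10 Wi / √F80
W = 10·13.2·(1/√359 − 1/√6353) = 10·13.2·(0.040232) = 5.3106 kWh/t
Apply correction: 5.3106 × 0.94 = 4.9920 kWh/t
P = W·T = 4.9920·892.3 = 4454.3 kW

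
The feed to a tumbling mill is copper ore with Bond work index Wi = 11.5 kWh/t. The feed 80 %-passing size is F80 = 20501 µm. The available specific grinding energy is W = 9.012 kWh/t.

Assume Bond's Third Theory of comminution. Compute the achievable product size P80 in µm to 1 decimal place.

P80 = 137.3 µm

Bond: W = 10·Wi·(1/√P80 − 1/√F80)
1/√P80 = 1/√F80 + W/(10·Wi)
  = 9.0120/(10·11.5) + 1/√20501 = 0.078365 + 0.006984 = 0.085349
P80 = (1/0.085349)² = 11.7166² = 137.28 µm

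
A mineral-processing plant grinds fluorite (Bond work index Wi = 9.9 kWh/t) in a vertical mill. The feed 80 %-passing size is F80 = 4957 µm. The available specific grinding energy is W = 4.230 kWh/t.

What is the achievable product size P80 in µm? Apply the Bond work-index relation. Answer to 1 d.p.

Bond:  W = 10 Wi (1/√P − 1/√F)
P80^-0.5 = F80^-0.5 + W/(10 Wi)
  = 4.2300/(10·9.9) + 1/√4957 = 0.042727 + 0.014203 = 0.056931
P80 = (1/0.056931)² = 17.5652² = 308.54 µm

P80 = 308.5 µm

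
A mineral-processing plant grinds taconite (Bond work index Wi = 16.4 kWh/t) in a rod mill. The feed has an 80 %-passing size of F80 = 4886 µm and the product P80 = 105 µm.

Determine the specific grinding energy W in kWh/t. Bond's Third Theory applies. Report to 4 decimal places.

W = 13.6585 kWh/t

Bond: W = 10·Wi·(1/√P80 − 1/√F80)
1/√105 = 0.097590;  1/√4886 = 0.014306
W = 10·16.4·(0.097590 − 0.014306) = 13.6585 kWh/t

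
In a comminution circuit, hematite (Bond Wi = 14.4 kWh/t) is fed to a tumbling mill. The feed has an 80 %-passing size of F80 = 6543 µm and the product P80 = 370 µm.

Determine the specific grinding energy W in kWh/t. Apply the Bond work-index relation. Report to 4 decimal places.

W = 10 Wi / √P80 − 10 Wi / √F80
1/√370 = 0.051988;  1/√6543 = 0.012363
W = 10·14.4·(0.051988 − 0.012363) = 5.7060 kWh/t

W = 5.7060 kWh/t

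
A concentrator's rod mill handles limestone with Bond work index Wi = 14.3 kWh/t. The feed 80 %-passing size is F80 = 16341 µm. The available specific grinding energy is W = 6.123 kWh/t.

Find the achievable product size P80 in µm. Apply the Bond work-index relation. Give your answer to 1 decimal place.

P80 = 389.9 µm

W = 10·Wi·[P80^(−½) − F80^(−½)]
1/√P80 = 1/√F80 + W/(10·Wi)
  = 6.1230/(10·14.3) + 1/√16341 = 0.042818 + 0.007823 = 0.050641
P80 = (1/0.050641)² = 19.7469² = 389.94 µm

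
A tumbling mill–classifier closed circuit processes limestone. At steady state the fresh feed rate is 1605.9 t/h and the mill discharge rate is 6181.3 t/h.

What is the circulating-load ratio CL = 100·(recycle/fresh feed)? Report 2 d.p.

M = F + R at steady state, so:
R = M − F = 6181.3 − 1605.9 = 4575.4 t/h
CL = 100·R/F = 100·4575.4/1605.9 = 284.91 %

CL = 284.91 %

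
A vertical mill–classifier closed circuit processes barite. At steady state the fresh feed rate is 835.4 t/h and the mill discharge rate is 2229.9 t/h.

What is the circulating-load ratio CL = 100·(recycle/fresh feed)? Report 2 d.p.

Discharge = new feed + return, hence
R = M − F = 2229.9 − 835.4 = 1394.5 t/h
CL = 100·R/F = 100·1394.5/835.4 = 166.93 %

CL = 166.93 %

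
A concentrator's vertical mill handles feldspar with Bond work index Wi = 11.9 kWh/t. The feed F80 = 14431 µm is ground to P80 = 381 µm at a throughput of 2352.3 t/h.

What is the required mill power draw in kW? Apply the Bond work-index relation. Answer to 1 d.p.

P = 12010.7 kW

W = 10 Wi / √P80 − 10 Wi / √F80
W = 10·11.9·(1/√381 − 1/√14431) = 10·11.9·(0.042907) = 5.1060 kWh/t
P = W·T = 5.1060·2352.3 = 12010.7 kW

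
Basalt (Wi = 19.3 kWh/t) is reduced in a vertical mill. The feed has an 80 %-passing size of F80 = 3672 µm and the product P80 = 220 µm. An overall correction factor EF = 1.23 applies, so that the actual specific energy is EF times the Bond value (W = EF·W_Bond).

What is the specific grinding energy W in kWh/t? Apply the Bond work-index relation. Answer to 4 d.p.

W = 10 Wi / √P80 − 10 Wi / √F80
1/√220 = 0.067420;  1/√3672 = 0.016502
W = 10·19.3·(0.067420 − 0.016502) = 9.8271 kWh/t
W_actual = 1.23 × 9.8271 = 12.0873 kWh/t

W = 12.0873 kWh/t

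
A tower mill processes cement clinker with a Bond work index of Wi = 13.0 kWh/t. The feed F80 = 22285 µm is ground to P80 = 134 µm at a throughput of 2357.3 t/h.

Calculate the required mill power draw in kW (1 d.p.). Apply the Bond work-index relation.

W = 10·Wi·[P80^(−½) − F80^(−½)]
W = 10·13.0·(1/√134 − 1/√22285) = 10·13.0·(0.079688) = 10.3595 kWh/t
Mill draw = 10.3595 × 2357.3 = 24420.3 kW

P = 24420.3 kW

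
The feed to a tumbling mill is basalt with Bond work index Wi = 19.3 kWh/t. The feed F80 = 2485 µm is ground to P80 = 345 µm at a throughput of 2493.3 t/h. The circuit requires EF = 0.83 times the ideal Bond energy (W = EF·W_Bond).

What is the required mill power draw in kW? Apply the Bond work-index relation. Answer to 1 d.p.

W = 10 Wi (1/√P80 − 1/√F80)  [Bond]
W = 10·19.3·(1/√345 − 1/√2485) = 10·19.3·(0.033778) = 6.5191 kWh/t
Apply correction: 6.5191 × 0.83 = 5.4109 kWh/t
Mill draw = 5.4109 × 2493.3 = 13491.0 kW

P = 13491.0 kW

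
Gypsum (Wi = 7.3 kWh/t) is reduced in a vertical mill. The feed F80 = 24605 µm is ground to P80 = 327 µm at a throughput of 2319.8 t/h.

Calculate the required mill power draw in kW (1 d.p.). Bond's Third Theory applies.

W = 10·Wi·[P80^(−½) − F80^(−½)]
W = 10·7.3·(1/√327 − 1/√24605) = 10·7.3·(0.048925) = 3.5715 kWh/t
Mill draw = 3.5715 × 2319.8 = 8285.2 kW

P = 8285.2 kW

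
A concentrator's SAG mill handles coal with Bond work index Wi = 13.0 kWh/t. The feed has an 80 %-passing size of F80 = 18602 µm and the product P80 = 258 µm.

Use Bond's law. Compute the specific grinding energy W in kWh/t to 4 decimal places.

W = 10·Wi·[P80^(−½) − F80^(−½)]
1/√258 = 0.062257;  1/√18602 = 0.007332
W = 10·13.0·(0.062257 − 0.007332) = 7.1403 kWh/t

W = 7.1403 kWh/t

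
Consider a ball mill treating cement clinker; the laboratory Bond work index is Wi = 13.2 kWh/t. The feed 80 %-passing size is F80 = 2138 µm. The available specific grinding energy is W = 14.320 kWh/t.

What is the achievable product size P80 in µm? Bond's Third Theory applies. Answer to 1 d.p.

W_Bond = 10·Wi·(1/√P₈₀ − 1/√F₈₀)
⇒ 1/√P80 = W/(10 Wi) + 1/√F80
  = 14.3200/(10·13.2) + 1/√2138 = 0.108485 + 0.021627 = 0.130112
P80 = (1/0.130112)² = 7.6857² = 59.07 µm

P80 = 59.1 µm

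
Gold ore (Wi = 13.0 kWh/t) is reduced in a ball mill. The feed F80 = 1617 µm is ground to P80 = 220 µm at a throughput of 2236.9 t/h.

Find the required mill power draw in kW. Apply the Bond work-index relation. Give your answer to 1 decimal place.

W = 10 Wi / √P80 − 10 Wi / √F80
W = 10·13.0·(1/√220 − 1/√1617) = 10·13.0·(0.042552) = 5.5317 kWh/t
Power = W × throughput = 5.5317 kWh/t × 2236.9 t/h = 12373.9 kW

P = 12373.9 kW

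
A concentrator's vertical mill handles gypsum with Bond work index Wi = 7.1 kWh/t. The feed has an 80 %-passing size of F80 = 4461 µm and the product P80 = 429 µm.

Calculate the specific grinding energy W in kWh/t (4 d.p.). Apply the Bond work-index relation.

W = 2.3649 kWh/t

W = 10·Wi·[P80^(−½) − F80^(−½)]
1/√429 = 0.048280;  1/√4461 = 0.014972
W = 10·7.1·(0.048280 − 0.014972) = 2.3649 kWh/t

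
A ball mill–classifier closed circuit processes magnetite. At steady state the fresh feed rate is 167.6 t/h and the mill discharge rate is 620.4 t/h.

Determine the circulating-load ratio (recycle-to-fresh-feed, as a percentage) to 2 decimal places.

Steady state: M = F + R.
R = M − F = 620.4 − 167.6 = 452.8 t/h
CL = 100·R/F = 100·452.8/167.6 = 270.17 %

CL = 270.17 %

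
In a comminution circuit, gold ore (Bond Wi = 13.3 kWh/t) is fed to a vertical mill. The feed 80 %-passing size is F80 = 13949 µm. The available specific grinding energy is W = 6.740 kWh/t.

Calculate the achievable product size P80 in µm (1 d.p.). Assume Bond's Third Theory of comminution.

W = 10·Wi·[P80^(−½) − F80^(−½)]
P80^-0.5 = F80^-0.5 + W/(10 Wi)
  = 6.7400/(10·13.3) + 1/√13949 = 0.050677 + 0.008467 = 0.059144
P80 = (1/0.059144)² = 16.9080² = 285.88 µm

P80 = 285.9 µm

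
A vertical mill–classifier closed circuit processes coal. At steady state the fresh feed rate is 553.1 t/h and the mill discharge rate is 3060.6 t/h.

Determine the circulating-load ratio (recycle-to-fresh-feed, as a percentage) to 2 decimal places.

CL = 453.35 %

Steady state: M = F + R.
R = M − F = 3060.6 − 553.1 = 2507.5 t/h
CL = 100·R/F = 100·2507.5/553.1 = 453.35 %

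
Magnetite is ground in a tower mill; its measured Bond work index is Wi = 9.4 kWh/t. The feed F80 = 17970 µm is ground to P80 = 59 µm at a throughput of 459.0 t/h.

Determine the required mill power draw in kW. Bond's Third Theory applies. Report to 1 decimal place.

P = 5295.3 kW

W = 10·Wi·[P80^(−½) − F80^(−½)]
W = 10·9.4·(1/√59 − 1/√17970) = 10·9.4·(0.122729) = 11.5365 kWh/t
P_mill = W·ṁ = 11.5365·459.0 = 5295.3 kW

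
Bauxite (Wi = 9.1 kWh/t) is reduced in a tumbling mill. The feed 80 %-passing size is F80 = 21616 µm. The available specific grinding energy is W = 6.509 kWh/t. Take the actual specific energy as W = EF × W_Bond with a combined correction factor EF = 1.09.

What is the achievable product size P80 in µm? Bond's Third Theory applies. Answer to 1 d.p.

P80 = 190.7 µm

W = 10 Wi (P80^-0.5 − F80^-0.5)
W_Bond = W / EF = 6.509 / 1.09 = 5.9716 kWh/t
1/√P80 = 1/√F80 + W_Bond/(10·Wi)
  = 5.9716/(10·9.1) + 1/√21616 = 0.065622 + 0.006802 = 0.072423
P80 = (1/0.072423)² = 13.8077² = 190.65 µm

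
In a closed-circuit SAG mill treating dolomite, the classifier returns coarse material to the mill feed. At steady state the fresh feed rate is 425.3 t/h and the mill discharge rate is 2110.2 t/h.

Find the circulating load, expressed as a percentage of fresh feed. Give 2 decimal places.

CL = 396.17 %

M = F + R at steady state, so:
R = M − F = 2110.2 − 425.3 = 1684.9 t/h
CL = 100·R/F = 100·1684.9/425.3 = 396.17 %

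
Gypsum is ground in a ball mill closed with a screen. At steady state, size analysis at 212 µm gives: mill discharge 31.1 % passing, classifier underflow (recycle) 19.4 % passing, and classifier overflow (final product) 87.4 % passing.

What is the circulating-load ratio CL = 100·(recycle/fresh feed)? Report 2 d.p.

Mass balance on the −212 µm fraction:
(1+r)d = ru + o → r = (o−d)/(d−u)
r = (87.4 − 31.1)/(31.1 − 19.4) = 56.3/11.7 = 4.8120
CL = 100·r = 481.20 %

CL = 481.20 %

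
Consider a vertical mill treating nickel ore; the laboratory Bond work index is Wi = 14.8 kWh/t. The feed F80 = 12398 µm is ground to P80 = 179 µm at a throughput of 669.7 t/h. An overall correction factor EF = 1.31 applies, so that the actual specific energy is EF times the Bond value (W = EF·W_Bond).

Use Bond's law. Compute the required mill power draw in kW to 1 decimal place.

P = 8538.7 kW

W = 10·Wi·[P80^(−½) − F80^(−½)]
W = 10·14.8·(1/√179 − 1/√12398) = 10·14.8·(0.065763) = 9.7329 kWh/t
W_actual = 1.31 × 9.7329 = 12.7500 kWh/t
P = W·T = 12.7500·669.7 = 8538.7 kW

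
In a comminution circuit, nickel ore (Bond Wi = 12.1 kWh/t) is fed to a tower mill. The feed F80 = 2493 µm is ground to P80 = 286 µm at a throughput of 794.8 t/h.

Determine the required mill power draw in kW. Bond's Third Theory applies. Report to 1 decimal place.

W = 10·Wi·[P80^(−½) − F80^(−½)]
W = 10·12.1·(1/√286 − 1/√2493) = 10·12.1·(0.039103) = 4.7315 kWh/t
Mill draw = 4.7315 × 794.8 = 3760.6 kW

P = 3760.6 kW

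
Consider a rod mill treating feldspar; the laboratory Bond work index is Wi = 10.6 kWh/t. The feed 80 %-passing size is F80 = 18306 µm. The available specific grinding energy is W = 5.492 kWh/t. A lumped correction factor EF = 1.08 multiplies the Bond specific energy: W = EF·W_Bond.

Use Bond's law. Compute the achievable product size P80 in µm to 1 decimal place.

Bond: W = 10·Wi·(1/√P80 − 1/√F80)
W_Bond = W / EF = 5.492 / 1.08 = 5.0852 kWh/t
⇒ 1/√P80 = W_Bond/(10·Wi) + 1/√F80
  = 5.0852/(10·10.6) + 1/√18306 = 0.047973 + 0.007391 = 0.055364
P80 = (1/0.055364)² = 18.0621² = 326.24 µm

P80 = 326.2 µm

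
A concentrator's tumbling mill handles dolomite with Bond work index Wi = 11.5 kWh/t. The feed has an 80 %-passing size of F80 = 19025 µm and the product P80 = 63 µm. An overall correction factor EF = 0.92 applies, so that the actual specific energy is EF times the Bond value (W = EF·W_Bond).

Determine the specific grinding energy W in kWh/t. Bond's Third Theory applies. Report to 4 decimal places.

W = 10·Wi·[P80^(−½) − F80^(−½)]
1/√63 = 0.125988;  1/√19025 = 0.007250
W = 10·11.5·(0.125988 − 0.007250) = 13.6549 kWh/t
With EF = 0.92: W = 13.6549·0.92 = 12.5625 kWh/t

W = 12.5625 kWh/t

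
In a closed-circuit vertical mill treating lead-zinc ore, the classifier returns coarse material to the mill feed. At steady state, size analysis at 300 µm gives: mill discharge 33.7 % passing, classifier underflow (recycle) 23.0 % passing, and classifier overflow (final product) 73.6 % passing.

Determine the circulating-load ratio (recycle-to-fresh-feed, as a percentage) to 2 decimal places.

CL = 372.90 %

Classifier node, passing 300 µm:
(1+r)d = ru + o → r = (o−d)/(d−u)
r = (73.6 − 33.7)/(33.7 − 23.0) = 39.9/10.7 = 3.7290
CL = 100·r = 372.90 %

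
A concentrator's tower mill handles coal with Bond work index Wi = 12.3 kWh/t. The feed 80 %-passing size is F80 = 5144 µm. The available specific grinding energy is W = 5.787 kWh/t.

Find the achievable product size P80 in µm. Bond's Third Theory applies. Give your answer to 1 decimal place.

P80 = 268.8 µm

Bond:  W = 10 Wi (1/√P − 1/√F)
1/√P80 = 1/√F80 + W/(10·Wi)
  = 5.7870/(10·12.3) + 1/√5144 = 0.047049 + 0.013943 = 0.060992
P80 = (1/0.060992)² = 16.3957² = 268.82 µm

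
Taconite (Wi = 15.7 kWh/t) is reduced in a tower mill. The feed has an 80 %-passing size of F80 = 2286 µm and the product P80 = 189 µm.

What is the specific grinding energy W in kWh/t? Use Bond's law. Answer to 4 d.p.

W = 10·Wi·(P80^(-½) − F80^(-½))
1/√189 = 0.072739;  1/√2286 = 0.020915
W = 10·15.7·(0.072739 − 0.020915) = 8.1364 kWh/t

W = 8.1364 kWh/t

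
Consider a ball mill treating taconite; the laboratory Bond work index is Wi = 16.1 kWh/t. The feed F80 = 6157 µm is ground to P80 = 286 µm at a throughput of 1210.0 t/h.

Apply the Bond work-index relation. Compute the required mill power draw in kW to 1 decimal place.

P = 9036.6 kW

W = 10·Wi·[P80^(−½) − F80^(−½)]
W = 10·16.1·(1/√286 − 1/√6157) = 10·16.1·(0.046387) = 7.4683 kWh/t
P = W·T = 7.4683·1210.0 = 9036.6 kW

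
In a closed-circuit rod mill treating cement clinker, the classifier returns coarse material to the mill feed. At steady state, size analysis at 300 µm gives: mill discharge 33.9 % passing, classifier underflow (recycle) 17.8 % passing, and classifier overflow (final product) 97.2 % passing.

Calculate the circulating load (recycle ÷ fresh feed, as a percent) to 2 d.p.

Mass balance on the −300 µm fraction:
(1+r)·d = r·u + o ⇒ r = (o−d)/(d−u)
r = (97.2 − 33.9)/(33.9 − 17.8) = 63.3/16.1 = 3.9317
CL = 100·r = 393.17 %

CL = 393.17 %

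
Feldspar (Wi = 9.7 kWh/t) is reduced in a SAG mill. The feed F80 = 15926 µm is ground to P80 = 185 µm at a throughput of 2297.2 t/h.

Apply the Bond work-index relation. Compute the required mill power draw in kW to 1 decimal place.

W = 10·Wi·(P80^(-½) − F80^(-½))
W = 10·9.7·(1/√185 − 1/√15926) = 10·9.7·(0.065597) = 6.3629 kWh/t
P = W·T = 6.3629·2297.2 = 14617.0 kW

P = 14617.0 kW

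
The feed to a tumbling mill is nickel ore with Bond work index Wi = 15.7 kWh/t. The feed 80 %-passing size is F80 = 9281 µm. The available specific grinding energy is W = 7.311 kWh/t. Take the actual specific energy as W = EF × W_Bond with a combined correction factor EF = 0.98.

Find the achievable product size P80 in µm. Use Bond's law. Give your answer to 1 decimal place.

P80 = 298.3 µm

W = 10 Wi / √P80 − 10 Wi / √F80
W_Bond = W / EF = 7.311 / 0.98 = 7.4602 kWh/t
1/√P80 = 1/√F80 + W_Bond/(10·Wi)
  = 7.4602/(10·15.7) + 1/√9281 = 0.047517 + 0.010380 = 0.057897
P80 = (1/0.057897)² = 17.2719² = 298.32 µm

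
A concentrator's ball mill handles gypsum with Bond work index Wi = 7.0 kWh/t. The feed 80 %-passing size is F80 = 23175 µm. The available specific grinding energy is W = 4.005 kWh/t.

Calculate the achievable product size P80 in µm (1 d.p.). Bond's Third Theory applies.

P80 = 245.8 µm

W = 10·Wi·[P80^(−½) − F80^(−½)]
P80^-0.5 = F80^-0.5 + W/(10 Wi)
  = 4.0050/(10·7.0) + 1/√23175 = 0.057214 + 0.006569 = 0.063783
P80 = (1/0.063783)² = 15.6781² = 245.80 µm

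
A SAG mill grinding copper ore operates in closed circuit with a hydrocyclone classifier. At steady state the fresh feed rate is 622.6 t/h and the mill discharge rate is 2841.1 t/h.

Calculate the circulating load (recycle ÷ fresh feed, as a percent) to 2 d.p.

Discharge = new feed + return, hence
R = M − F = 2841.1 − 622.6 = 2218.5 t/h
CL = 100·R/F = 100·2218.5/622.6 = 356.33 %

CL = 356.33 %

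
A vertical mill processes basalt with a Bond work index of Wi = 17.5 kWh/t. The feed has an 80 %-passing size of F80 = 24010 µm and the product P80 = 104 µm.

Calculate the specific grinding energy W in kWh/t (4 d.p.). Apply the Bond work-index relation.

W = 10 Wi (1/√P80 − 1/√F80)  [Bond]
1/√104 = 0.098058;  1/√24010 = 0.006454
W = 10·17.5·(0.098058 − 0.006454) = 16.0308 kWh/t

W = 16.0308 kWh/t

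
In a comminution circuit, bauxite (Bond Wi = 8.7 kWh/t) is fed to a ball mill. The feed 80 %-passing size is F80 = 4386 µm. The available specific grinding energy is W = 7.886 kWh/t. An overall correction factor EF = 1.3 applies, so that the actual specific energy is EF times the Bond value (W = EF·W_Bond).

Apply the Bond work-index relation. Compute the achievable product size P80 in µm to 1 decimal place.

P80 = 139.0 µm

W_Bond = 10·Wi·(1/√P₈₀ − 1/√F₈₀)
W_Bond = W / EF = 7.886 / 1.3 = 6.0662 kWh/t
P80^(−½) = W_Bond/(10 Wi) + F80^(−½)
  = 6.0662/(10·8.7) + 1/√4386 = 0.069726 + 0.015100 = 0.084826
P80 = (1/0.084826)² = 11.7889² = 138.98 µm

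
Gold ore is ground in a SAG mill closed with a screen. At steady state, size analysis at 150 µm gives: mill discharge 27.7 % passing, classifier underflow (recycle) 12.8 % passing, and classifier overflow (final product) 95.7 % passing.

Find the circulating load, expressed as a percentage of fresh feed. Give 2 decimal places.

Mass balance on the −150 µm fraction:
(1+r)d = ru + o → r = (o−d)/(d−u)
r = (95.7 − 27.7)/(27.7 − 12.8) = 68.0/14.9 = 4.5638
CL = 100·r = 456.38 %

CL = 456.38 %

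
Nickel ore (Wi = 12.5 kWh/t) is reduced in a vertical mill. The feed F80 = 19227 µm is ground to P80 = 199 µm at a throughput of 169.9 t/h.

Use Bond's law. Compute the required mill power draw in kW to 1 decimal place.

P = 1352.3 kW

Bond:  W = 10 Wi (1/√P − 1/√F)
W = 10·12.5·(1/√199 − 1/√19227) = 10·12.5·(0.063676) = 7.9595 kWh/t
P = W·T = 7.9595·169.9 = 1352.3 kW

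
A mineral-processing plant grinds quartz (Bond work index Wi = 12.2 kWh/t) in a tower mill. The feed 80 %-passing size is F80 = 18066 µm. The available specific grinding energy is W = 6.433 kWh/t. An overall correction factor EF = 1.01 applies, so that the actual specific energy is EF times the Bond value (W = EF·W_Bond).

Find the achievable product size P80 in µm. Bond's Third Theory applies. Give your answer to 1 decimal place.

P80 = 281.1 µm

W = 10·Wi·(P80^(-½) − F80^(-½))
W_Bond = W / EF = 6.433 / 1.01 = 6.3693 kWh/t
⇒ 1/√P80 = W_Bond/(10 Wi) + 1/√F80
  = 6.3693/(10·12.2) + 1/√18066 = 0.052207 + 0.007440 = 0.059647
P80 = (1/0.059647)² = 16.7652² = 281.07 µm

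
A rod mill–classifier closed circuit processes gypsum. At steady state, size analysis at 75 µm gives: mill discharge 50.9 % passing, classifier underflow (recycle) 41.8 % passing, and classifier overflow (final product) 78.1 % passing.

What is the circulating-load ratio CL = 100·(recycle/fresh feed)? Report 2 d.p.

CL = 298.90 %

Balance %-passing 75 µm (r = R/F):
(1+r)·d = r·u + o ⇒ r = (o−d)/(d−u)
r = (78.1 − 50.9)/(50.9 − 41.8) = 27.2/9.1 = 2.9890
CL = 100·r = 298.90 %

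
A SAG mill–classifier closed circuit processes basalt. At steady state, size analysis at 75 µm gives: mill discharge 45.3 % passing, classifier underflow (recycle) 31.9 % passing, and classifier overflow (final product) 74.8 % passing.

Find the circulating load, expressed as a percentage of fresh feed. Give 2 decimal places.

CL = 220.15 %

Classifier node, passing 75 µm:
(1+r)·d = r·u + o ⇒ r = (o−d)/(d−u)
r = (74.8 − 45.3)/(45.3 − 31.9) = 29.5/13.4 = 2.2015
CL = 100·r = 220.15 %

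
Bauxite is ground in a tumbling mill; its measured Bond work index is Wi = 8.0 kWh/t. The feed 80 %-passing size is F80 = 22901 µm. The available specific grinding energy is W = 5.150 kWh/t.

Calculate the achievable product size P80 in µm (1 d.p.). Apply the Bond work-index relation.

W = 10 Wi / √P80 − 10 Wi / √F80
⇒ 1/√P80 = W/(10 Wi) + 1/√F80
  = 5.1500/(10·8.0) + 1/√22901 = 0.064375 + 0.006608 = 0.070983
P80 = (1/0.070983)² = 14.0879² = 198.47 µm

P80 = 198.5 µm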